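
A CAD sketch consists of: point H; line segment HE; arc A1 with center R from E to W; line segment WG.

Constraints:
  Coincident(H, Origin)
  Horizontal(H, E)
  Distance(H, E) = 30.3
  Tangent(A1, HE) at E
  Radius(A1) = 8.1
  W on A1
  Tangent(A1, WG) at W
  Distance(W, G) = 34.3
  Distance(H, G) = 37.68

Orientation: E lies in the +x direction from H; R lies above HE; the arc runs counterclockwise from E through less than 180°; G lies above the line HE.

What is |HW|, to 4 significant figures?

38.30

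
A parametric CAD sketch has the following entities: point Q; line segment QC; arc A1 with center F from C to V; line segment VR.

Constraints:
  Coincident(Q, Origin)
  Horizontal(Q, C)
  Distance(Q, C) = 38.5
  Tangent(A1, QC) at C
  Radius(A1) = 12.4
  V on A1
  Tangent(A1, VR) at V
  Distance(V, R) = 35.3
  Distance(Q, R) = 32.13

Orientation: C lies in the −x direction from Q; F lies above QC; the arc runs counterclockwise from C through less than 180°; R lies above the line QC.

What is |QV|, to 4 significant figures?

29.33

Checks: |FC| = 12.40 ✓; |FV| = 12.40 ✓; ∠(FV, VR) = 90.00° ✓; |VR| = 35.30 ✓; |QR| = 32.13 ✓.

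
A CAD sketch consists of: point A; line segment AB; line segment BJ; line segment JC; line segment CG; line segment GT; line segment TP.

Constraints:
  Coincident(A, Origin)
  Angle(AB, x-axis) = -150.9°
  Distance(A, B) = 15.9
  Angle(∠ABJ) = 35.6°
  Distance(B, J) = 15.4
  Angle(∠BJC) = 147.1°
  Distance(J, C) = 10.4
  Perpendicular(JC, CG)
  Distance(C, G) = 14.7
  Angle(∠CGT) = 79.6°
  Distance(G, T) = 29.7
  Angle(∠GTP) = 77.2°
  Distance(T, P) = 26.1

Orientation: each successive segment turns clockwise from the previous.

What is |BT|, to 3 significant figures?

5.96

The perpendicularity gives CG at right angles to JC, so CG runs at -58.2°; with |CG| = 14.7, G = (9.27, -0.823). ∠CGT = 79.6° gives GT at -159° from the x-axis; with |GT| = 29.7, T = (-18.4, -11.7). Then |BT| = |T − B| = 5.96.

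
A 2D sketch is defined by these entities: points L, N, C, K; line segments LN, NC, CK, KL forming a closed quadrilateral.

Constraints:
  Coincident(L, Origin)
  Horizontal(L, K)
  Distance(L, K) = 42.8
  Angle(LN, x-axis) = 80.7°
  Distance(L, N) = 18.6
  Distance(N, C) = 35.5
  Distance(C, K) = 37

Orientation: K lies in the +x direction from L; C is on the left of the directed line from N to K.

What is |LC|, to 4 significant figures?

49.36

Checks: L = (0.00, 0.00) ✓; |NC| = 35.50 ✓; |CK| = 37.00 ✓.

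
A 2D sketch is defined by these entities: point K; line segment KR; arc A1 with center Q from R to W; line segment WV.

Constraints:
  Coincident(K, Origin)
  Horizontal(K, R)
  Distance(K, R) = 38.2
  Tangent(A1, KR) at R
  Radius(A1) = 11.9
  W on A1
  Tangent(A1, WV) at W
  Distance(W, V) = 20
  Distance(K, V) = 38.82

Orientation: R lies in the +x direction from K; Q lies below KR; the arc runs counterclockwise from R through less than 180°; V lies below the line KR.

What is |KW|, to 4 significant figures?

28.41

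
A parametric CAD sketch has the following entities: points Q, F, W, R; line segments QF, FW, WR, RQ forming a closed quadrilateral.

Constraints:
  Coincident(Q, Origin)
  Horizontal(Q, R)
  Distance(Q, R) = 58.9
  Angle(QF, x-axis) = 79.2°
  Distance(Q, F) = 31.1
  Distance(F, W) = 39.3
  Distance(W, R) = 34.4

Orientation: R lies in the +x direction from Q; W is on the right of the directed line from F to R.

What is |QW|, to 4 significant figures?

25.03

Q is at the origin; QR is horizontal with |QR| = 58.9 and R in +x, so R = (58.9, 0). QF runs at 79.2° with |QF| = 31.1, so F = (5.828, 30.55). W is determined by |FW| = 39.3 and |WR| = 34.4 together: it lies at the intersection of circle(F, 39.3) and circle(R, 34.4). With |FR| = 61.24, the foot of the radical line on FR is 33.57 from F and the perpendicular offset is √(39.3² − 33.57²) = 20.44. Taking the right-of-FR solution: W = (24.72, -3.910).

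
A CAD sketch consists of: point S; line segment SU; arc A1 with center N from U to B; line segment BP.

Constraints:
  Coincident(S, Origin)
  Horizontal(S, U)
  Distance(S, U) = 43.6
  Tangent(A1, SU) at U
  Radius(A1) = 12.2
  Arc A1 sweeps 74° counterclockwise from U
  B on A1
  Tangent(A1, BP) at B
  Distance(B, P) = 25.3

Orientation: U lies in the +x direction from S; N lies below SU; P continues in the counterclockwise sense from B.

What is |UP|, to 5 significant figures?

38.067

On A1, U sits at bearing 90° from N; a 74° counterclockwise sweep puts B at bearing 164°, so B = N + 12.2·(cos 164°, sin 164°) = (31.873, -8.8372). Since A1 is tangent to BP there, NB ⟂ BP, so BP runs along (−sin 164°, cos 164°); with |BP| = 25.3, P = (24.899, -33.157). Then |UP| = |P − U| = 38.067.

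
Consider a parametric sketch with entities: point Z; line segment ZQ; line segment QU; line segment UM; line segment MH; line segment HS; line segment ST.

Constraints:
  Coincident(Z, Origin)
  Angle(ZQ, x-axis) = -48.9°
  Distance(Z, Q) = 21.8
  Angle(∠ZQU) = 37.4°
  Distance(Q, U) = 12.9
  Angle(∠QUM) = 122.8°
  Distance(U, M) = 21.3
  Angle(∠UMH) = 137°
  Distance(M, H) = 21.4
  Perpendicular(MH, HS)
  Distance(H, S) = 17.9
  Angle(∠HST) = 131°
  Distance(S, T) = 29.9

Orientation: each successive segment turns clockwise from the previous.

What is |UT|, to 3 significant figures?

27.1

Z is at the origin; ZQ runs at -48.9° with length 21.8, so Q = (14.3, -16.4). ∠ZQU = 37.4° gives QU at 168° from the x-axis; with |QU| = 12.9, U = (1.69, -13.9). ∠QUM = 122.8° gives UM at 111° from the x-axis; with |UM| = 21.3, M = (-6.05, 5.99). ∠UMH = 137.0° gives MH at 68.3° from the x-axis; with |MH| = 21.4, H = (1.87, 25.9). MH is perpendicular to HS, so HS runs at -21.7°; with |HS| = 17.9, S = (18.5, 19.3). ∠HST = 131.0° gives ST at -70.7° from the x-axis; with |ST| = 29.9, T = (28.4, -8.97). Then |UT| = |T − U| = 27.1.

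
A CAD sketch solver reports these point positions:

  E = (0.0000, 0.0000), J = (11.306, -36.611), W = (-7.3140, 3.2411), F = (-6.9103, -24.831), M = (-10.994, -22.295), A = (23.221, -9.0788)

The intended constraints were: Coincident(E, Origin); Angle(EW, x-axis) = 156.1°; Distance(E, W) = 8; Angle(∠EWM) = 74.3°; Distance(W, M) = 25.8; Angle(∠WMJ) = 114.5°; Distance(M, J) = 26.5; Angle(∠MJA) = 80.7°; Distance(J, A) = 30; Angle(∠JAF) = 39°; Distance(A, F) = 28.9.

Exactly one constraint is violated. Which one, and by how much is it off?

Distance(A, F) = 28.9 — off by 5.10.

E = (0.00, 0.00) ✓; EW at 156.1° ✓; |EW| = 8.000 ✓; ∠EWM = 74.30° ✓; |WM| = 25.80 ✓; ∠WMJ = 114.5° ✓; |MJ| = 26.50 ✓; ∠MJA = 80.70° ✓; |JA| = 30.00 ✓; ∠JAF = 39.00° ✓; |AF| = 34.00 ✗.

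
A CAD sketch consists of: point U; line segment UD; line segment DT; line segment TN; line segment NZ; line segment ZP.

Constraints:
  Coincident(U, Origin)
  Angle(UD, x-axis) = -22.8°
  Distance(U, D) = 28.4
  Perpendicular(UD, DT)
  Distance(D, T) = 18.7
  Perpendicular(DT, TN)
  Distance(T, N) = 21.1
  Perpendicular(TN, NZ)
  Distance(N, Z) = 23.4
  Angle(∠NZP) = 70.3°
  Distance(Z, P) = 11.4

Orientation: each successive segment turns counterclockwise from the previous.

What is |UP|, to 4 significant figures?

18.05

U is at the origin; UD runs at -22.8° with length 28.4, so D = (26.18, -11.01). UD is perpendicular to DT, so DT runs at 67.20°; with |DT| = 18.7, T = (33.43, 6.233). The perpendicularity gives TN at right angles to DT, so TN runs at 157.2°; with |TN| = 21.1, N = (13.98, 14.41). The perpendicularity gives NZ at right angles to TN, so NZ runs at -112.8°; with |NZ| = 23.4, Z = (4.908, -7.162). ∠NZP = 70.3° gives ZP at -3.100° from the x-axis; with |ZP| = 11.4, P = (16.29, -7.778). Then |UP| = |P − U| = 18.05.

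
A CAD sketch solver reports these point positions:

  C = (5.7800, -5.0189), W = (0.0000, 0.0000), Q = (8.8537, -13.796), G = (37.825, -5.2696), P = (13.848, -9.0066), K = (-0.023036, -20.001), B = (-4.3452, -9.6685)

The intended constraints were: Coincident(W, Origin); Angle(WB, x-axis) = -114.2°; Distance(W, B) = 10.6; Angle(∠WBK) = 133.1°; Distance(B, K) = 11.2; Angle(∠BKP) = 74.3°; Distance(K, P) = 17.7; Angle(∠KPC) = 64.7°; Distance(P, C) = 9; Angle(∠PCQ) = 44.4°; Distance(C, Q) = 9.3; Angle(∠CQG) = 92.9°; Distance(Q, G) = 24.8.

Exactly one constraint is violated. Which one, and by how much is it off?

Distance(Q, G) = 24.8 — off by 5.40.

W = (0.00, 0.00) ✓; WB at -114.2° ✓; |WB| = 10.60 ✓; ∠WBK = 133.1° ✓; |BK| = 11.20 ✓; ∠BKP = 74.30° ✓; |KP| = 17.70 ✓; ∠KPC = 64.70° ✓; |PC| = 9.000 ✓; ∠PCQ = 44.40° ✓; |CQ| = 9.300 ✓; ∠CQG = 92.90° ✓; |QG| = 30.20 ✗.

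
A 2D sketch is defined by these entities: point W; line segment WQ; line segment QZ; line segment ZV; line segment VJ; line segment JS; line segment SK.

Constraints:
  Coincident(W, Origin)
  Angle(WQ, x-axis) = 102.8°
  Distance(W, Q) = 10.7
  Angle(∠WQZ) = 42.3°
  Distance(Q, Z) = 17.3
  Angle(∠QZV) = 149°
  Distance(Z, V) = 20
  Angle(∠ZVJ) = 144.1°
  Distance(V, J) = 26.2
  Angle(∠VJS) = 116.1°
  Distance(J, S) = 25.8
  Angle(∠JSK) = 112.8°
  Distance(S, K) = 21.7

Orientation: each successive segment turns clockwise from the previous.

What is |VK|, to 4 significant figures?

45.87

W is at the origin; WQ runs at 102.8° with length 10.7, so Q = (-2.371, 10.43). ∠WQZ = 42.3° gives QZ at -34.90° from the x-axis; with |QZ| = 17.3, Z = (11.82, 0.5360). ∠QZV = 149.0° gives ZV at -65.90° from the x-axis; with |ZV| = 20.0, V = (19.98, -17.72). ∠ZVJ = 144.1° gives VJ at -101.8° from the x-axis; with |VJ| = 26.2, J = (14.63, -43.37). ∠VJS = 116.1° gives JS at -165.7° from the x-axis; with |JS| = 25.8, S = (-10.37, -49.74). ∠JSK = 112.8° gives SK at 127.1° from the x-axis; with |SK| = 21.7, K = (-23.46, -32.43). Then |VK| = |K − V| = 45.87.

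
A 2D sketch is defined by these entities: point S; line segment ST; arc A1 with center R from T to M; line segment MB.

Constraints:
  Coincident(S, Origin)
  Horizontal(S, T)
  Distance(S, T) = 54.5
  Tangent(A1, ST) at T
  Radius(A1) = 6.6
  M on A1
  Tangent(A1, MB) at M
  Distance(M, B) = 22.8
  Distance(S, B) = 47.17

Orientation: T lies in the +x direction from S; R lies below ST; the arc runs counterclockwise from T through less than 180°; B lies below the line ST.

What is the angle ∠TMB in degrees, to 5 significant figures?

146.01°

Checks: |RM| = 6.600 ✓; ∠(RM, MB) = 90.00° ✓; |MB| = 22.80 ✓; |SB| = 47.17 ✓.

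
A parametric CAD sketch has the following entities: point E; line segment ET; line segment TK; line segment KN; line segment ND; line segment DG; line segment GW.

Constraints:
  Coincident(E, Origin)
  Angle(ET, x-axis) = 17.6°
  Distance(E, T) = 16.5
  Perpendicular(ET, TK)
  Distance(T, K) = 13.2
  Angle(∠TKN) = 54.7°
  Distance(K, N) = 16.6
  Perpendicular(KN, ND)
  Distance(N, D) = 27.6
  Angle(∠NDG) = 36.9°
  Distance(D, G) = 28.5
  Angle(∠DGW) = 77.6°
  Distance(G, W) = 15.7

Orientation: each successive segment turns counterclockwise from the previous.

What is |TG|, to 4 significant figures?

10.09

E is at the origin; ET runs at 17.6° with length 16.5, so T = (15.73, 4.989). The perpendicularity gives TK at right angles to ET, so TK runs at 107.6°; with |TK| = 13.2, K = (11.74, 17.57). ∠TKN = 54.7° gives KN at -127.1° from the x-axis; with |KN| = 16.6, N = (1.723, 4.331). The perpendicularity gives ND at right angles to KN, so ND runs at -37.10°; with |ND| = 27.6, D = (23.74, -12.32). ∠NDG = 36.9° gives DG at 106.0° from the x-axis; with |DG| = 28.5, G = (15.88, 15.08). Then |TG| = |G − T| = 10.09.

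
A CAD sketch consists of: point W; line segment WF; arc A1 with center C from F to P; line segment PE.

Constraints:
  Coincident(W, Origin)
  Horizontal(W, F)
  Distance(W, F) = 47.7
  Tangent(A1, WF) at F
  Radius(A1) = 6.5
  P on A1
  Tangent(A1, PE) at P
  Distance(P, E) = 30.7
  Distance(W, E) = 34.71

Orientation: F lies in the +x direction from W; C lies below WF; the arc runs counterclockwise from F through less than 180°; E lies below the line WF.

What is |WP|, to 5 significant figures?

42.768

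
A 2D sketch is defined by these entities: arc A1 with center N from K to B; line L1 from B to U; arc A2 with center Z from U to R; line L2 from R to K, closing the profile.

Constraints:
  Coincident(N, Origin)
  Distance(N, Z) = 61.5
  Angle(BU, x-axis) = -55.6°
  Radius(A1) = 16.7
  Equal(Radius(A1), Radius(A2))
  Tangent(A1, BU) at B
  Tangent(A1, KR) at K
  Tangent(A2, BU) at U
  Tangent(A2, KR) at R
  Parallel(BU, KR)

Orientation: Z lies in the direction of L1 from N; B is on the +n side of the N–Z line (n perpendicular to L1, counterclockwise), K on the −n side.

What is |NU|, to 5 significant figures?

63.727

Tangency of A1 to both parallel lines with radius 16.7 puts B and K at N ± 16.7·n: B = (13.779, 9.4349), K = (-13.779, -9.4349). Equal radii place U and R the same way about Z: U = Z + 16.7·n = (48.525, -41.310), R = Z − 16.7·n = (20.966, -60.179). Then |NU| = |U − N| = 63.727.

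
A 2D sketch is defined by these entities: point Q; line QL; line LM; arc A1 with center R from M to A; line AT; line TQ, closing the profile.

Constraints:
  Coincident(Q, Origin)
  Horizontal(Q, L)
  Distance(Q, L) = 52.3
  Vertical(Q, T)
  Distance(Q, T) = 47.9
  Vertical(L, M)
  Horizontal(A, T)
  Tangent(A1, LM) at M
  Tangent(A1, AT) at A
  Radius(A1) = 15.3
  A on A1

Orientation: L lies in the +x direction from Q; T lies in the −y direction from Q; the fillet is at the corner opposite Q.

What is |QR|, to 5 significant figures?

49.313

Q and T share the same x with |QT| = 47.9 and T on the −y side, so T = (0.0000, -47.900). The virtual corner opposite Q is at (52.300, -47.900). Since A1 is tangent to LM there, RM ⟂ LM and since A1 is tangent to AT there, RA ⟂ AT, with radius 15.3, so the center R sits 15.3 in from both sides at R = (37.000, -32.600). Then |QR| = |R − Q| = 49.313.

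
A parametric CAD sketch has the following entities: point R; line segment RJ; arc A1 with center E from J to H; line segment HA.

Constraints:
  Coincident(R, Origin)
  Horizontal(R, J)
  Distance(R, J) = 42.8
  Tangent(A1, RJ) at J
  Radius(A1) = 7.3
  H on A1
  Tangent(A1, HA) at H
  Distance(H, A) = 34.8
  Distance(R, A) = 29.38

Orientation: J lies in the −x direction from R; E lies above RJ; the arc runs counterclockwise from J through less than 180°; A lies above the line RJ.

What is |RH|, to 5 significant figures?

37.750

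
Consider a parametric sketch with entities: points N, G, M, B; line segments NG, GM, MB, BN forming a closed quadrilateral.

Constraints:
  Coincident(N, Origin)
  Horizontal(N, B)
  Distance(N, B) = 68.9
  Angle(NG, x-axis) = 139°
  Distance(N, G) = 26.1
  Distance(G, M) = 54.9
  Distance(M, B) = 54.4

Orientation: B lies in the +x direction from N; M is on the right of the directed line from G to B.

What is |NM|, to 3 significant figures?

28.9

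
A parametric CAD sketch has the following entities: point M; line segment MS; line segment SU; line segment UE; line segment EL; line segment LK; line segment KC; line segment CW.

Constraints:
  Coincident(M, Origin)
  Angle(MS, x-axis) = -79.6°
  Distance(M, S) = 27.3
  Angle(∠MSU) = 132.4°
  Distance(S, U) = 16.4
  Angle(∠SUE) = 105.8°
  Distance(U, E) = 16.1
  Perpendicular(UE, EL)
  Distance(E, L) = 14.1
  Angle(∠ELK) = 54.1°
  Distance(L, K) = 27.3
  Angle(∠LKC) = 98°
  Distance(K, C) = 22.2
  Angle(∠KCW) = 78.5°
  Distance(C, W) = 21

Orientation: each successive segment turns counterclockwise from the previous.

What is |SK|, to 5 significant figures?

17.756

M is at the origin; MS runs at -79.6° with length 27.3, so S = (4.9282, -26.852). ∠MSU = 132.4° gives SU at -32.000° from the x-axis; with |SU| = 16.4, U = (18.836, -35.542). ∠SUE = 105.8° gives UE at 42.200° from the x-axis; with |UE| = 16.1, E = (30.763, -24.727). The perpendicularity gives EL at right angles to UE, so EL runs at 132.20°; with |EL| = 14.1, L = (21.292, -14.282). ∠ELK = 54.1° gives LK at -101.90° from the x-axis; with |LK| = 27.3, K = (15.662, -40.995). Then |SK| = |K − S| = 17.756.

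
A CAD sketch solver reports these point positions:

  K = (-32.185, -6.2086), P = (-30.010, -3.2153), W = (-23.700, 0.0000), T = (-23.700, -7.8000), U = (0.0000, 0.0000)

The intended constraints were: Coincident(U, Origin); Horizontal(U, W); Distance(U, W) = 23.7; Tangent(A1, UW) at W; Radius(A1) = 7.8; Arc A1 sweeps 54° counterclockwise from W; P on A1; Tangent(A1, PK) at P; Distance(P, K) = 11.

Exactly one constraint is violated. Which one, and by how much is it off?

Distance(P, K) = 11 — off by 7.30.

U = (0.00, 0.00) ✓; U.y = 0.00, W.y = 0.00 ✓; |UW| = 23.70 ✓; ∠(TW, WU) = 90.00° ✓; |TW| = 7.800 ✓; bearing(T→P) − bearing(T→W) = 54.00° ✓; |TP| = 7.800 ✓; ∠(TP, PK) = 90.00° ✓; |PK| = 3.700 ✗.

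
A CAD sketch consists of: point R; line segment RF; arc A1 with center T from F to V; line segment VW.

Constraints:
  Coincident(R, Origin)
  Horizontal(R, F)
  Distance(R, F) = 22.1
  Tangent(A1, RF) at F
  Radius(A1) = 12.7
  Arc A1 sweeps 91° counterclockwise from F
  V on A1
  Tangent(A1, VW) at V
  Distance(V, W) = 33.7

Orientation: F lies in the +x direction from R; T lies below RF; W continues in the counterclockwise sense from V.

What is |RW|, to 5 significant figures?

47.675

R is at the origin; RF is horizontal with |RF| = 22.1 and F on the +x side, so F = (22.100, 0.0000). A1 meets RF tangentially, so TF is at right angles to RF, so T = F + (0, -12.7) = (22.100, -12.700). On A1, F sits at bearing 90° from T; a 91° counterclockwise sweep puts V at bearing 181°, so V = T + 12.7·(cos 181°, sin 181°) = (9.4019, -12.922). A1 meets VW tangentially, so TV is at right angles to VW, so VW runs along (−sin 181°, cos 181°); with |VW| = 33.7, W = (9.9901, -46.617). Then |RW| = |W − R| = 47.675.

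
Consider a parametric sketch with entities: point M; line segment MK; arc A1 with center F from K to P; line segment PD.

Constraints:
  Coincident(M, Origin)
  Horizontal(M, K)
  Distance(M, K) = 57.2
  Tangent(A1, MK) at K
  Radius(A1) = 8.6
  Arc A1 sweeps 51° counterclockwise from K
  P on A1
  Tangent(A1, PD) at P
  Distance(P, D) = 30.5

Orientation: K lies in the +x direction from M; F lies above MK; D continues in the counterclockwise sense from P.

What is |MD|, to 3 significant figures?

87.3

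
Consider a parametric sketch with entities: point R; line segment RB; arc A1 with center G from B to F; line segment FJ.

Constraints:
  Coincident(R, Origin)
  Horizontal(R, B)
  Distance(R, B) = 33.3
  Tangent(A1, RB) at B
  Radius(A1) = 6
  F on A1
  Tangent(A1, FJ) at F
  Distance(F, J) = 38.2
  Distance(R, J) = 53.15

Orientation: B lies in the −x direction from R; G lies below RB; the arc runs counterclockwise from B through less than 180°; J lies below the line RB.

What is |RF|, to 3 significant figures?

39.8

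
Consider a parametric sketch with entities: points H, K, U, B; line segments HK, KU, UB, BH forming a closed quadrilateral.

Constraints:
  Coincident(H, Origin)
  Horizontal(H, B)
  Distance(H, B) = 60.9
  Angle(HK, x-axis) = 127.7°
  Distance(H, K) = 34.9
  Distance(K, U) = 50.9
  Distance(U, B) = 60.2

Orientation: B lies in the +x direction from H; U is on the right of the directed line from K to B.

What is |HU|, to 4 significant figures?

17.29

H is at the origin; HB is horizontal with |HB| = 60.9 and B in +x, so B = (60.9, 0). HK runs at 127.7° with |HK| = 34.9, so K = (-21.34, 27.61). U is determined by |KU| = 50.9 and |UB| = 60.2 together: it lies at the intersection of circle(K, 50.9) and circle(B, 60.2). With |KB| = 86.75, the foot of the radical line on KB is 37.42 from K and the perpendicular offset is √(50.9² − 37.42²) = 34.50. Taking the right-of-KB solution: U = (3.152, -17.01).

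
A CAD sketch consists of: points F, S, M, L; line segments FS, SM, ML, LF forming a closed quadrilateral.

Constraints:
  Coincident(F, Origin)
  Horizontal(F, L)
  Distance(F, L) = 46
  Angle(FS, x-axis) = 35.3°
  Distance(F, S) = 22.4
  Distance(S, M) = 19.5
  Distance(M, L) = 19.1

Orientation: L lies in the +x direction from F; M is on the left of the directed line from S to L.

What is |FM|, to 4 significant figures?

41.05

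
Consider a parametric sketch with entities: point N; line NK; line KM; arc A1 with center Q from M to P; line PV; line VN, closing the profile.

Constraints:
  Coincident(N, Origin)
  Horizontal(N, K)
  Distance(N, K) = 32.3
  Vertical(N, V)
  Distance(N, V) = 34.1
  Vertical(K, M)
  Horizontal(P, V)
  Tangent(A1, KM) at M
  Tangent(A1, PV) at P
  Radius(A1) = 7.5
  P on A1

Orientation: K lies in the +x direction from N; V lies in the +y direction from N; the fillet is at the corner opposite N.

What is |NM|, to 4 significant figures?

41.84

N is at the origin; N and K share the same y with |NK| = 32.3 and K on the +x side, so K = (32.30, 0.000). N and V share the same x with |NV| = 34.1 and V on the +y side, so V = (0.000, 34.10). The virtual corner opposite N is at (32.30, 34.10). The tangent condition forces QM to be normal to KM and tangency of A1 to PV means the radius QP is perpendicular to PV, with radius 7.5, so the center Q sits 7.5 in from both sides at Q = (24.80, 26.60). That places the tangent points at M = (32.30, 26.60) on KM and P = (24.80, 34.10) on PV. Then |NM| = |M − N| = 41.84.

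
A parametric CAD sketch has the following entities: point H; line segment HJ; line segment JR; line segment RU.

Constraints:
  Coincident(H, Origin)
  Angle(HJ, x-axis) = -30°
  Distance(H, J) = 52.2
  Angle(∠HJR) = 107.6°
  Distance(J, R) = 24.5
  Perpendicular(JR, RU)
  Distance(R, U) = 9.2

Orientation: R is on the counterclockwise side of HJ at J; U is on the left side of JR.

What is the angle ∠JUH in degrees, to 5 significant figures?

65.775°

∠HJR = 107.6°, so JR runs at -30.0° + (180° − 107.6°) = 42.400° from the x-axis; with |JR| = 24.5, R = J + 24.5·(cos 42.400°, sin 42.400°) = (63.299, -9.5796). JR is perpendicular to RU; with |RU| = 9.2 on the left of JR, U = R + 9.2·(-0.67430, 0.73846) = (57.095, -2.7858). Then cos ∠JUH = UJ·UH / (|UJ||UH|), giving 65.775°.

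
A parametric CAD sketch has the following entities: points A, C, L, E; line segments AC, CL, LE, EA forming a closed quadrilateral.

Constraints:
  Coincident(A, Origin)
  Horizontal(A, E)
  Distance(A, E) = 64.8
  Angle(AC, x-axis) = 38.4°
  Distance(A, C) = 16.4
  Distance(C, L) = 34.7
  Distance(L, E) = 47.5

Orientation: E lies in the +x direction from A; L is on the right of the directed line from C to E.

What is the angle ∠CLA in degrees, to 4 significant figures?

27.98°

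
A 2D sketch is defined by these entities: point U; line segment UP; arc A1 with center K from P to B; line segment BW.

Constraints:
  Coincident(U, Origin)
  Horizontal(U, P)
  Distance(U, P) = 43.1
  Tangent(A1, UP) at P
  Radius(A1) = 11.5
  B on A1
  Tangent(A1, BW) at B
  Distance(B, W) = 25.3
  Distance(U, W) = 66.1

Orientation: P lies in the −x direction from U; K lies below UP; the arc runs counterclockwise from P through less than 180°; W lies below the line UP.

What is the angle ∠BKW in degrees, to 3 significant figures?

65.6°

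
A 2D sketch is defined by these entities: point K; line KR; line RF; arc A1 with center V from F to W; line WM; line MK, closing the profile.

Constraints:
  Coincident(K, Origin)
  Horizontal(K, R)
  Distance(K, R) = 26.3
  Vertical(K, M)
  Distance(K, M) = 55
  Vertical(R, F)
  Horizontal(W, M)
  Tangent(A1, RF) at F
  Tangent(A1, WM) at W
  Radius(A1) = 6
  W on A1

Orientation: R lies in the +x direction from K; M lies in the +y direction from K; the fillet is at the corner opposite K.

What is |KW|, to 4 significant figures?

58.63

The virtual corner opposite K is at (26.30, 55.00). Tangency of A1 to RF means the radius VF is perpendicular to RF and the tangent condition forces VW to be normal to WM, with radius 6.0, so the center V sits 6.0 in from both sides at V = (20.30, 49.00). That places the tangent points at F = (26.30, 49.00) on RF and W = (20.30, 55.00) on WM. Then |KW| = |W − K| = 58.63.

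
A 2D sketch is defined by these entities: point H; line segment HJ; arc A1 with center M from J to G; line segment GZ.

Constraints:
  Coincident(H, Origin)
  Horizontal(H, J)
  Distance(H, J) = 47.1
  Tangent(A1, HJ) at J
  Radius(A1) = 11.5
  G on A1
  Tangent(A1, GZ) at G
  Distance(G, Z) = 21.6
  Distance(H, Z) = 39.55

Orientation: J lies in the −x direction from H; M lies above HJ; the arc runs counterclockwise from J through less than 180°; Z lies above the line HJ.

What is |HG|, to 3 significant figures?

37.1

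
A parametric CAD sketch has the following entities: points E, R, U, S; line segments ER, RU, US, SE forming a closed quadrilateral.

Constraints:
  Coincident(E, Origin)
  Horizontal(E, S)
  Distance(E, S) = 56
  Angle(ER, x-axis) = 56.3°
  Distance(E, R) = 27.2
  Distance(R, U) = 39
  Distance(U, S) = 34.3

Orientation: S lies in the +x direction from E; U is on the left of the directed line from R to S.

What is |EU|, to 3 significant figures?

62.5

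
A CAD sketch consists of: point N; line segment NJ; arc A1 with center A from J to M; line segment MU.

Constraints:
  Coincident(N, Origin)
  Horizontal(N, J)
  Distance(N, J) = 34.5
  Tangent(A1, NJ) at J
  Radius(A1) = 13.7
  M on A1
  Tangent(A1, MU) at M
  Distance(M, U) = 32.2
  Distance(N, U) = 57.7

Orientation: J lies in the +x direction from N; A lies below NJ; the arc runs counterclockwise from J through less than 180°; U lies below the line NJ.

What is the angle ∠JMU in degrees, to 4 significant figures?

126.2°

Checks: |AM| = 13.70 ✓; ∠(AM, MU) = 90.00° ✓; |MU| = 32.20 ✓; |NU| = 57.70 ✓.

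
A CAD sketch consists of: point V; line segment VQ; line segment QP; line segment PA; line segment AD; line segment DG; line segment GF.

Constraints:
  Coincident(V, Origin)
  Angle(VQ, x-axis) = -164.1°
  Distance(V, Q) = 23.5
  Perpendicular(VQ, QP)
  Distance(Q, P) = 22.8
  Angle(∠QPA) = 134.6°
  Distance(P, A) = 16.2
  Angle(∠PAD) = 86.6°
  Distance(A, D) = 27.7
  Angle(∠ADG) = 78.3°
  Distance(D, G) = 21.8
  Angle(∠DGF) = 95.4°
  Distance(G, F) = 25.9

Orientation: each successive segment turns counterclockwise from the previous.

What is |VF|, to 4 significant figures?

36.40

V is at the origin; VQ runs at -164.1° with length 23.5, so Q = (-22.60, -6.438). VQ is perpendicular to QP, so QP runs at -74.10°; with |QP| = 22.8, P = (-16.35, -28.37). ∠QPA = 134.6° gives PA at -28.70° from the x-axis; with |PA| = 16.2, A = (-2.145, -36.15). ∠PAD = 86.6° gives AD at 64.70° from the x-axis; with |AD| = 27.7, D = (9.693, -11.10). ∠ADG = 78.3° gives DG at 166.4° from the x-axis; with |DG| = 21.8, G = (-11.50, -5.976). ∠DGF = 95.4° gives GF at -109.0° from the x-axis; with |GF| = 25.9, F = (-19.93, -30.47). Then |VF| = |F − V| = 36.40.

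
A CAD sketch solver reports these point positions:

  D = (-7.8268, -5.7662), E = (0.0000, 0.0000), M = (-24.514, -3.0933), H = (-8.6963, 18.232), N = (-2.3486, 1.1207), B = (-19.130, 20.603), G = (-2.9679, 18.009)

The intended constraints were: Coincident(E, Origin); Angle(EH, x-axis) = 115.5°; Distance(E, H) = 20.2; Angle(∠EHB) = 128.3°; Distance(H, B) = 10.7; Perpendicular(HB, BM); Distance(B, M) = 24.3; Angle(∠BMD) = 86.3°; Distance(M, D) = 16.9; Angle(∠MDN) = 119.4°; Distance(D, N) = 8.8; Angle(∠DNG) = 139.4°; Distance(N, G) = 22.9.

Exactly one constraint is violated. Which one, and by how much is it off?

Distance(N, G) = 22.9 — off by 6.00.

E = (0.00, 0.00) ✓; EH at 115.5° ✓; |EH| = 20.20 ✓; ∠EHB = 128.3° ✓; |HB| = 10.70 ✓; ∠(HB, BM) = 90.00° ✓; |BM| = 24.30 ✓; ∠BMD = 86.30° ✓; |MD| = 16.90 ✓; ∠MDN = 119.4° ✓; |DN| = 8.800 ✓; ∠DNG = 139.4° ✓; |NG| = 16.90 ✗.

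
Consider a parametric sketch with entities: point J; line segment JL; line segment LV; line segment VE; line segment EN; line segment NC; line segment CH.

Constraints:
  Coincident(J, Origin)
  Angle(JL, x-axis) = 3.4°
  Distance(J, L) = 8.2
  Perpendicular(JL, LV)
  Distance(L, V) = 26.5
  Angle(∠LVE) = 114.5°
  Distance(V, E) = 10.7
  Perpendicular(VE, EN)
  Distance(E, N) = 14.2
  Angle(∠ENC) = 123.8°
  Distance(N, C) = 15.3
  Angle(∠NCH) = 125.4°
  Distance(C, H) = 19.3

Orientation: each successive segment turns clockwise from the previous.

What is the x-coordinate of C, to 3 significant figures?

0.910

VE is perpendicular to EN, so EN runs at 118°; with |EN| = 14.2, N = (-6.34, -18.4). ∠ENC = 123.8° gives NC at 61.7° from the x-axis; with |NC| = 15.3, C = (0.910, -4.95). So C.x = 0.910.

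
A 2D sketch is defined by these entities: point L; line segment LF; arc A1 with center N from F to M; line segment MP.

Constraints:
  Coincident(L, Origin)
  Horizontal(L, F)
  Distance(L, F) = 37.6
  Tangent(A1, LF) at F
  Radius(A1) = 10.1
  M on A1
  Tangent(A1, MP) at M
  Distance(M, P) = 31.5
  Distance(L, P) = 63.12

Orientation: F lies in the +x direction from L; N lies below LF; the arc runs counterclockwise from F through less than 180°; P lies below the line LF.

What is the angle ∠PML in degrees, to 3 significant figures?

153°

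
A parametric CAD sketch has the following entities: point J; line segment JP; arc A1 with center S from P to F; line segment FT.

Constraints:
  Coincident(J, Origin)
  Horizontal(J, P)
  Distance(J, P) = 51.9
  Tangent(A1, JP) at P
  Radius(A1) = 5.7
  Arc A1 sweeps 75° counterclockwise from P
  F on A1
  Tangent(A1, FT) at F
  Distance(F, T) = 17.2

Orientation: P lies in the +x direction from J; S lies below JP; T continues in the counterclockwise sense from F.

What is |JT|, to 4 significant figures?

46.83

J is at the origin; JP is horizontal with |JP| = 51.9 and P on the +x side, so P = (51.90, 0.000). A1 meets JP tangentially, so SP is at right angles to JP, so S = P + (0, -5.7) = (51.90, -5.700). On A1, P sits at bearing 90° from S; a 75° counterclockwise sweep puts F at bearing 165°, so F = S + 5.7·(cos 165°, sin 165°) = (46.39, -4.225). The tangent condition forces SF to be normal to FT, so FT runs along (−sin 165°, cos 165°); with |FT| = 17.2, T = (41.94, -20.84). Then |JT| = |T − J| = 46.83.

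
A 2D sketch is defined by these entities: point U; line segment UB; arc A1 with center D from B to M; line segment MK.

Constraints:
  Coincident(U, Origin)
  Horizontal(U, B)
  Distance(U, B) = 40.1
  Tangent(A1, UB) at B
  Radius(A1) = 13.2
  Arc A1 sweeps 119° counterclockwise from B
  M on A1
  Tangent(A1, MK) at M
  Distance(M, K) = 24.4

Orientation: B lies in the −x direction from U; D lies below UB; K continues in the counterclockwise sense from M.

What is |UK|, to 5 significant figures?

57.109

U is at the origin; UB is horizontal with |UB| = 40.1 and B on the −x side, so B = (-40.100, 0.0000). Tangency of A1 to UB means the radius DB is perpendicular to UB, so D = B + (0, -13.2) = (-40.100, -13.200). On A1, B sits at bearing 90° from D; a 119° counterclockwise sweep puts M at bearing 209°, so M = D + 13.2·(cos 209°, sin 209°) = (-51.645, -19.599). The tangent condition forces DM to be normal to MK, so MK runs along (−sin 209°, cos 209°); with |MK| = 24.4, K = (-39.816, -40.940). Then |UK| = |K − U| = 57.109.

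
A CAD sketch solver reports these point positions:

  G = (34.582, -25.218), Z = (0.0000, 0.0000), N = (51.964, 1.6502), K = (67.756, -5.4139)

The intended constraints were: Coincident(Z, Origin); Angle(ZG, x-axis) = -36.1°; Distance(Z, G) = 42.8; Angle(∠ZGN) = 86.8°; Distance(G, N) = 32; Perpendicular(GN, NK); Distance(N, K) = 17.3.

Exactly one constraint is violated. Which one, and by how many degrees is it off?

Perpendicular(GN, NK) — off by 8.80°.

Z = (0.00, 0.00) ✓; ZG at -36.10° ✓; |ZG| = 42.80 ✓; ∠ZGN = 86.80° ✓; |GN| = 32.00 ✓; ∠(GN, NK) = 81.20° ✗; |NK| = 17.30 ✓.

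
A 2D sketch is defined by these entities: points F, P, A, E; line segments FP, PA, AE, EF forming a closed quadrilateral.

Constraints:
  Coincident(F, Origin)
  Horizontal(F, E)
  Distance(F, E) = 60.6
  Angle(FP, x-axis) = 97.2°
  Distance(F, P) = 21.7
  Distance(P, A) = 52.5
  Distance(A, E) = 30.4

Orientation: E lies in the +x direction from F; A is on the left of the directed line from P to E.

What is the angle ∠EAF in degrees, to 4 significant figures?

81.94°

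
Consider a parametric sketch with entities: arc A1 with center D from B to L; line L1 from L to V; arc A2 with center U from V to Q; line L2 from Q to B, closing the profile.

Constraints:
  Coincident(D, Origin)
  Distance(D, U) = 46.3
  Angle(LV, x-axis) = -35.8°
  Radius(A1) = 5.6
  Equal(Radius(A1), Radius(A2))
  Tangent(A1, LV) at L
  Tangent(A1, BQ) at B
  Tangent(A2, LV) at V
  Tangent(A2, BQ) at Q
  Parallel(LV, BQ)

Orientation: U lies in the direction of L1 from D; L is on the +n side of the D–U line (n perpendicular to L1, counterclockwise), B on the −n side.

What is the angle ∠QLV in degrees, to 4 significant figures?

13.60°

The slot axis is L1's direction at -35.8°, so u = (cos -35.8°, sin -35.8°) = (0.8111, -0.5850) and n = (−sin -35.8°, cos -35.8°) = (0.5850, 0.8111). D is at the origin and U lies 46.3 along u from D, so U = 46.3·u = (37.55, -27.08). Tangency of A1 to both parallel lines with radius 5.6 puts L and B at D ± 5.6·n: L = (3.276, 4.542), B = (-3.276, -4.542). Equal radii place V and Q the same way about U: V = U + 5.6·n = (40.83, -22.54), Q = U − 5.6·n = (34.28, -31.63). Then cos ∠QLV = LQ·LV / (|LQ||LV|), giving 13.60°.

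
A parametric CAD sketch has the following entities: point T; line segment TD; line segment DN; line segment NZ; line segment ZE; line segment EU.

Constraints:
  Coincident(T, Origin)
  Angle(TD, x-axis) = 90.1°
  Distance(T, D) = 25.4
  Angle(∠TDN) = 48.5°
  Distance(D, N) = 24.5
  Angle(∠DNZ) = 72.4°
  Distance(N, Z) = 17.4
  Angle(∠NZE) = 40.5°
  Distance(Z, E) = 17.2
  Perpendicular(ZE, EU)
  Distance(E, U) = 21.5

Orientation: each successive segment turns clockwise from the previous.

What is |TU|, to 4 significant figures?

30.84

T is at the origin; TD runs at 90.1° with length 25.4, so D = (-0.04433, 25.40). ∠TDN = 48.5° gives DN at -41.40° from the x-axis; with |DN| = 24.5, N = (18.33, 9.198). ∠DNZ = 72.4° gives NZ at -149.0° from the x-axis; with |NZ| = 17.4, Z = (3.419, 0.2362). ∠NZE = 40.5° gives ZE at 71.50° from the x-axis; with |ZE| = 17.2, E = (8.876, 16.55). ZE ⟂ EU, so EU runs at -18.50°; with |EU| = 21.5, U = (29.27, 9.725). Then |TU| = |U − T| = 30.84.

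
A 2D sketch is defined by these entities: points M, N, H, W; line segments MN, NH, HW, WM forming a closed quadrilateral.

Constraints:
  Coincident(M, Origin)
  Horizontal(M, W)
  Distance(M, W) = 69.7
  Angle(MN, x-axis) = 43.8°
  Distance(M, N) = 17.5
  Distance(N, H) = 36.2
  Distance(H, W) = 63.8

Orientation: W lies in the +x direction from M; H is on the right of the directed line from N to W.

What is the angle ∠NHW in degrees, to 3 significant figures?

64.7°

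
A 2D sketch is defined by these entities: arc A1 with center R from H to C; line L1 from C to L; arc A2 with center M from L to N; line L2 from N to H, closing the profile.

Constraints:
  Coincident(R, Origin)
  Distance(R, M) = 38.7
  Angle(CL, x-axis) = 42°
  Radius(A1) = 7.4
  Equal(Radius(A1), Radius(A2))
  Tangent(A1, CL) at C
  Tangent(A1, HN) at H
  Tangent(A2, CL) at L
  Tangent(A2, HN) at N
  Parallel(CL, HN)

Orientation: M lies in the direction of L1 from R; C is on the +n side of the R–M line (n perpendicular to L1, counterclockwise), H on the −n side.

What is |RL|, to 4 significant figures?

39.40

The slot axis is L1's direction at 42.0°, so u = (cos 42.0°, sin 42.0°) = (0.7431, 0.6691) and n = (−sin 42.0°, cos 42.0°) = (-0.6691, 0.7431). R is at the origin and M lies 38.7 along u from R, so M = 38.7·u = (28.76, 25.90). Tangency of A1 to both parallel lines with radius 7.4 puts C and H at R ± 7.4·n: C = (-4.952, 5.499), H = (4.952, -5.499). Equal radii place L and N the same way about M: L = M + 7.4·n = (23.81, 31.39), N = M − 7.4·n = (33.71, 20.40). Then |RL| = |L − R| = 39.40.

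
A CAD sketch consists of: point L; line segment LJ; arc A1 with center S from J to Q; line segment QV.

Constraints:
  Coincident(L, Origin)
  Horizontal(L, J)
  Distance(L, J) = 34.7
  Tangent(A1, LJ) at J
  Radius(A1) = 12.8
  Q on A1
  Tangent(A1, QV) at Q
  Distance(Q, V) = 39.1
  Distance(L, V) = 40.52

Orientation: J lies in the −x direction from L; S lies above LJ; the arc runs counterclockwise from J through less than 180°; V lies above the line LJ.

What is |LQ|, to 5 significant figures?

24.461

L is at the origin; L and J share the same y with |LJ| = 34.7 and J on the −x side, so J = (-34.700, 0.0000). Since A1 is tangent to LJ there, SJ ⟂ LJ, so S = J + (0, 12.8) = (-34.700, 12.800). Since SQ ⟂ QV (tangency), |SV| = √(12.8² + 39.1²) = 41.142 regardless of where Q sits on A1. So V lies on both circle(L, 40.52) and circle(S, 41.142); the above-LJ intersection is V = (-4.1093, 40.311). Q is the foot of the tangent from V: Q = (-23.605, 6.4179).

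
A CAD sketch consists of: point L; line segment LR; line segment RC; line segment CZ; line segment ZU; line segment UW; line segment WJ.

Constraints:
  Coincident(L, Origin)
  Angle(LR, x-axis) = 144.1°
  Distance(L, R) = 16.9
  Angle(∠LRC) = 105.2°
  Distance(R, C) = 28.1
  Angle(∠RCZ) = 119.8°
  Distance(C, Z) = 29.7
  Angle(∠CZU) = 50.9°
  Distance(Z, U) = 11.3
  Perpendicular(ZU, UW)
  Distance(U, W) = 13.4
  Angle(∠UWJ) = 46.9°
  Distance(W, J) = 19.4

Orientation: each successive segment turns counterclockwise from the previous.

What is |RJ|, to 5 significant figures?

52.634

L is at the origin; LR runs at 144.1° with length 16.9, so R = (-13.690, 9.9097). ∠LRC = 105.2° gives RC at -141.10° from the x-axis; with |RC| = 28.1, C = (-35.558, -7.7361). ∠RCZ = 119.8° gives CZ at -80.900° from the x-axis; with |CZ| = 29.7, Z = (-30.861, -37.062). ∠CZU = 50.9° gives ZU at 48.200° from the x-axis; with |ZU| = 11.3, U = (-23.329, -28.638). ZU ⟂ UW, so UW runs at 138.20°; with |UW| = 13.4, W = (-33.319, -19.707). ∠UWJ = 46.9° gives WJ at -88.700° from the x-axis; with |WJ| = 19.4, J = (-32.878, -39.102). Then |RJ| = |J − R| = 52.634.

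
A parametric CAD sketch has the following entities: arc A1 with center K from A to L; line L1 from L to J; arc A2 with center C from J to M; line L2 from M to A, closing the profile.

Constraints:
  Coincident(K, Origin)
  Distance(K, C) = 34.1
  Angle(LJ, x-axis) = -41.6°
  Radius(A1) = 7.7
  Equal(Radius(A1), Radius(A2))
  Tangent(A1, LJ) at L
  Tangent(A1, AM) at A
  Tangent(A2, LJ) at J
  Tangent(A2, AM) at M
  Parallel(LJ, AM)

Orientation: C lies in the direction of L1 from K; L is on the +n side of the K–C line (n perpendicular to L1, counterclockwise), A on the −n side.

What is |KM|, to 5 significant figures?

34.959

The slot axis is L1's direction at -41.6°, so u = (cos -41.6°, sin -41.6°) = (0.74780, -0.66393) and n = (−sin -41.6°, cos -41.6°) = (0.66393, 0.74780). K is at the origin and C lies 34.1 along u from K, so C = 34.1·u = (25.500, -22.640). Tangency of A1 to both parallel lines with radius 7.7 puts L and A at K ± 7.7·n: L = (5.1122, 5.7580), A = (-5.1122, -5.7580). Equal radii place J and M the same way about C: J = C + 7.7·n = (30.612, -16.882), M = C − 7.7·n = (20.388, -28.398). Then |KM| = |M − K| = 34.959.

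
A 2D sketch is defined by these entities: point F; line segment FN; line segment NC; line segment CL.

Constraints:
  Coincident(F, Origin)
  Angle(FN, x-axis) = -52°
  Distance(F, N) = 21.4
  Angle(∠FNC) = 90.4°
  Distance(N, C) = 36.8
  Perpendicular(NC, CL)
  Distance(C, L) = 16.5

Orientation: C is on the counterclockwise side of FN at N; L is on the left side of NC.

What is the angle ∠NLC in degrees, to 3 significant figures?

65.8°

F is at the origin; FN runs at -52.0° with length 21.4, so N = 21.4·(cos -52.0°, sin -52.0°) = (13.2, -16.9). ∠FNC = 90.4°, so NC runs at -52.0° + (180° − 90.4°) = 37.6° from the x-axis; with |NC| = 36.8, C = N + 36.8·(cos 37.6°, sin 37.6°) = (42.3, 5.59). The perpendicularity gives CL at right angles to NC; with |CL| = 16.5 on the left of NC, L = C + 16.5·(-0.610, 0.792) = (32.3, 18.7). Then cos ∠NLC = LN·LC / (|LN||LC|), giving 65.8°.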